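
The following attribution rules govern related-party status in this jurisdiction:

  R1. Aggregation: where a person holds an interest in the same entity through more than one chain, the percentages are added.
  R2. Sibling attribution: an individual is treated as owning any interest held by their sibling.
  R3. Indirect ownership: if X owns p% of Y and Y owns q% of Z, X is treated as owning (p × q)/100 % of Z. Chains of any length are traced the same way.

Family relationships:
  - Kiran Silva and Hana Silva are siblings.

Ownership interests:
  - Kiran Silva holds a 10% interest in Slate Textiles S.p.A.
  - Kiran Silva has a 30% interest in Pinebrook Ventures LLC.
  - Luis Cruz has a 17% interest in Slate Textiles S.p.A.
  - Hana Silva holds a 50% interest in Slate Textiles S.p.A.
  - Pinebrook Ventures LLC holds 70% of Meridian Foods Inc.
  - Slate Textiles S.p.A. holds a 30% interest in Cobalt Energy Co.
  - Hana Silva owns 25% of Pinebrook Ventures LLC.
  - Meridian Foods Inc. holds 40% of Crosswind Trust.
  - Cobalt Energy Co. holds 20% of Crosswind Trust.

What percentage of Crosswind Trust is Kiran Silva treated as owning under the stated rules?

19%

By sibling attribution (R2), Kiran Silva is treated as also owning Hana Silva's interest in Slate Textiles S.p.A, giving 10% + 50% = 60%.
By sibling attribution (R2), Kiran Silva is treated as also owning Hana Silva's interest in Pinebrook Ventures LLC, giving 30% + 25% = 55%.
Chain via Slate Textiles S.p.A. → Cobalt Energy Co. (R3): 60% × 30% × 20% = 3.6% of Crosswind Trust.
Chain via Pinebrook Ventures LLC → Meridian Foods Inc. (R3): 55% × 70% × 40% = 15.4% of Crosswind Trust.
Aggregating (R1): 3.6% + 15.4% = 19%.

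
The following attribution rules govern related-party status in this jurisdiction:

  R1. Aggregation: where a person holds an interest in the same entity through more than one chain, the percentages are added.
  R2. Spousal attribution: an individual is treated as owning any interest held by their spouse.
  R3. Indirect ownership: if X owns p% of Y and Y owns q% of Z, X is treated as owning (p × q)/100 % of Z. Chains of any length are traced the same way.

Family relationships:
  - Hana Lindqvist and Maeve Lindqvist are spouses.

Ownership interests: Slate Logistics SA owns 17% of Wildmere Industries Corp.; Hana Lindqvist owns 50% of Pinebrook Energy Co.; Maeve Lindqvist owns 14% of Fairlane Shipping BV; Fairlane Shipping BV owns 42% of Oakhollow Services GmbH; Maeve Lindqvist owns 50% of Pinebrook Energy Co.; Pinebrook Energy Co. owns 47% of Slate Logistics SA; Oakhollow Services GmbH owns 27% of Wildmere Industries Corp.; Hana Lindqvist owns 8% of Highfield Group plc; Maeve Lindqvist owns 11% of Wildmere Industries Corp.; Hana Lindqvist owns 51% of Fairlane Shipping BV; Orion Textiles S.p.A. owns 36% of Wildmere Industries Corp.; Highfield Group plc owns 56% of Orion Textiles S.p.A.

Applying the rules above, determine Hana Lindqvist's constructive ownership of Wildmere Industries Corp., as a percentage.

By spousal attribution (R2), Hana Lindqvist is treated as also owning Maeve Lindqvist's interest in Fairlane Shipping BV, giving 51% + 14% = 65%.
By spousal attribution (R2), Hana Lindqvist is treated as also owning Maeve Lindqvist's interest in Pinebrook Energy Co, giving 50% + 50% = 100%.
By spousal attribution (R2), Hana Lindqvist is treated as owning Maeve Lindqvist's 11% interest in Wildmere Industries Corp.
Chain via Fairlane Shipping BV → Oakhollow Services GmbH (R3): 65% × 42% × 27% = 7.371% of Wildmere Industries Corp.
Chain via Highfield Group plc → Orion Textiles S.p.A. (R3): 8% × 56% × 36% = 1.6128% of Wildmere Industries Corp.
Chain via Pinebrook Energy Co. → Slate Logistics SA (R3): 100% × 47% × 17% = 7.99% of Wildmere Industries Corp.
Direct interest in Wildmere Industries Corp: 11%.
Aggregating (R1): 7.371% + 1.6128% + 7.99% + 11% = 27.9738%.

27.9738%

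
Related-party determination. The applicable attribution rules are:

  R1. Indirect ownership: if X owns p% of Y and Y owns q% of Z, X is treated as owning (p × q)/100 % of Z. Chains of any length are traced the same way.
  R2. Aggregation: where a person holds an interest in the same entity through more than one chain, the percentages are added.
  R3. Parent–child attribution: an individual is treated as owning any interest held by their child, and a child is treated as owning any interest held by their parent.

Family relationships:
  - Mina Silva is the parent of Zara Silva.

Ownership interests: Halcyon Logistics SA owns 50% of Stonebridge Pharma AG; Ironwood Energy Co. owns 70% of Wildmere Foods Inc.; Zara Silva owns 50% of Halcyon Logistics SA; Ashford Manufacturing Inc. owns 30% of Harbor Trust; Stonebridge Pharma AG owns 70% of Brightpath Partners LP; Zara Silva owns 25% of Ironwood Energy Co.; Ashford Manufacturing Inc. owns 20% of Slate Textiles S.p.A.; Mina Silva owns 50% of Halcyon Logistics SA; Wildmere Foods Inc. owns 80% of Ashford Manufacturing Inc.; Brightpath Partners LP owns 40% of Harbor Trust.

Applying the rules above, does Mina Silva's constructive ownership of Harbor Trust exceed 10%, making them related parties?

Yes

By parent–child attribution (R3), Mina Silva is treated as also owning Zara Silva's interest in Halcyon Logistics SA, giving 50% + 50% = 100%.
By parent–child attribution (R3), Mina Silva is treated as owning Zara Silva's 25% interest in Ironwood Energy Co.
Chain via Halcyon Logistics SA → Stonebridge Pharma AG → Brightpath Partners LP (R1): 100% × 50% × 70% × 40% = 14% of Harbor Trust.
Chain via Ironwood Energy Co. → Wildmere Foods Inc. → Ashford Manufacturing Inc. (R1): 25% × 70% × 80% × 30% = 4.2% of Harbor Trust.
Aggregating (R2): 14% + 4.2% = 18.2%.
18.2% exceeds the 10% threshold, so Mina is a related party to Harbor Trust.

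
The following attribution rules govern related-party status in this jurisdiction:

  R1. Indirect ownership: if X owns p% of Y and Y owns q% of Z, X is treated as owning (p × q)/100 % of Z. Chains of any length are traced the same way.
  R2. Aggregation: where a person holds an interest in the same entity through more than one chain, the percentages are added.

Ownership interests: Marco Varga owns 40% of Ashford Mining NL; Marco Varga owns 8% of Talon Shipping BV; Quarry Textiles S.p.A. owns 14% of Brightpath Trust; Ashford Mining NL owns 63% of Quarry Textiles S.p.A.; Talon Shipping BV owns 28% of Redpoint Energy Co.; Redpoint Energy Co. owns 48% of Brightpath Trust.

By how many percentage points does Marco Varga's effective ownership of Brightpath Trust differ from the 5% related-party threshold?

0.3968

Chain via Ashford Mining NL → Quarry Textiles S.p.A. (R1): 40% × 63% × 14% = 3.528% of Brightpath Trust.
Chain via Talon Shipping BV → Redpoint Energy Co. (R1): 8% × 28% × 48% = 1.0752% of Brightpath Trust.
Aggregating (R2): 3.528% + 1.0752% = 4.6032%.
4.6032% falls short of the 5% threshold by 0.3968 percentage points.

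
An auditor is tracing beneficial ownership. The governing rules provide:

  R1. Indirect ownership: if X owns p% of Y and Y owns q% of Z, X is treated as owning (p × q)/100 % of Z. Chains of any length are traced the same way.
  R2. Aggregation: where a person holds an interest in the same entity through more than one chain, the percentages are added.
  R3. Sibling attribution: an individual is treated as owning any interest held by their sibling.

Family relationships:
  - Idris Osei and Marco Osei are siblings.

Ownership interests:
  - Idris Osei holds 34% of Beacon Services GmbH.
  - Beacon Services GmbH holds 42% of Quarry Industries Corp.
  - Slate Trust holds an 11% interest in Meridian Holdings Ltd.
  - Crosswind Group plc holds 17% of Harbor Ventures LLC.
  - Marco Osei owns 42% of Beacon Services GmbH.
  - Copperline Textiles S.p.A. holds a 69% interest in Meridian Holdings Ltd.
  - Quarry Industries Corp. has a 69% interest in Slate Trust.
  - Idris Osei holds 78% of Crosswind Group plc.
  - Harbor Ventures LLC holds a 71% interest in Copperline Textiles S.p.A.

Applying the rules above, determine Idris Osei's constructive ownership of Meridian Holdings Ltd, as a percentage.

8.918802%

By sibling attribution (R3), Idris Osei is treated as also owning Marco Osei's interest in Beacon Services GmbH, giving 34% + 42% = 76%.
Chain via Beacon Services GmbH → Quarry Industries Corp. → Slate Trust (R1): 76% × 42% × 69% × 11% = 2.422728% of Meridian Holdings Ltd.
Chain via Crosswind Group plc → Harbor Ventures LLC → Copperline Textiles S.p.A. (R1): 78% × 17% × 71% × 69% = 6.496074% of Meridian Holdings Ltd.
Aggregating (R2): 2.422728% + 6.496074% = 8.918802%.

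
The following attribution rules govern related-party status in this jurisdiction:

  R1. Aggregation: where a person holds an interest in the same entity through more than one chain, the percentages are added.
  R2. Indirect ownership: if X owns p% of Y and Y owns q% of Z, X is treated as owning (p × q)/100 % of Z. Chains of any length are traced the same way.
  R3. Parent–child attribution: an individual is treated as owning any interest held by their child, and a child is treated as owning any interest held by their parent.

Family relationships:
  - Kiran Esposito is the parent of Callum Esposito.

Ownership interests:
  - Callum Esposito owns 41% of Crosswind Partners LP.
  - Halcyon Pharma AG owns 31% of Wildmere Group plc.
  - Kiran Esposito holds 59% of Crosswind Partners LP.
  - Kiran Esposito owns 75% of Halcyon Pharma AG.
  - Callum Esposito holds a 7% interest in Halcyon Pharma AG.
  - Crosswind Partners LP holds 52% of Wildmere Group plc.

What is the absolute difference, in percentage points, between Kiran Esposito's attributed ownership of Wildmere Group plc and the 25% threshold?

By parent–child attribution (R3), Kiran Esposito is treated as also owning Callum Esposito's interest in Halcyon Pharma AG, giving 75% + 7% = 82%.
By parent–child attribution (R3), Kiran Esposito is treated as also owning Callum Esposito's interest in Crosswind Partners LP, giving 59% + 41% = 100%.
Chain via Halcyon Pharma AG (R2): 82% × 31% = 25.42% of Wildmere Group plc.
Chain via Crosswind Partners LP (R2): 100% × 52% = 52% of Wildmere Group plc.
Aggregating (R1): 25.42% + 52% = 77.42%.
77.42% exceeds the 25% threshold by 52.42 percentage points.

52.42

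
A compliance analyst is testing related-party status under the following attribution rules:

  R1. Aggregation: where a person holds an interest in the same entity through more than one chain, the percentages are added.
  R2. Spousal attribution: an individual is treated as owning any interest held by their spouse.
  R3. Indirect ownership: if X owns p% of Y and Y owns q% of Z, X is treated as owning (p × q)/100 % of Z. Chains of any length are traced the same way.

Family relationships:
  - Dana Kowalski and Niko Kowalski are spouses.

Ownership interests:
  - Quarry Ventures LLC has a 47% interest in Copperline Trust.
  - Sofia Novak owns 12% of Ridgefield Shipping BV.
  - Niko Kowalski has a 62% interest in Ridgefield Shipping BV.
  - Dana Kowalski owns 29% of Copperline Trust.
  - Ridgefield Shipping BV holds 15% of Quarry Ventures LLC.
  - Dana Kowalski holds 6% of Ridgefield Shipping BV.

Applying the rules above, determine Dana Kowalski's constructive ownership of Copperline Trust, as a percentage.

By spousal attribution (R2), Dana Kowalski is treated as also owning Niko Kowalski's interest in Ridgefield Shipping BV, giving 6% + 62% = 68%.
Chain via Ridgefield Shipping BV → Quarry Ventures LLC (R3): 68% × 15% × 47% = 4.794% of Copperline Trust.
Direct interest in Copperline Trust: 29%.
Aggregating (R1): 4.794% + 29% = 33.794%.

33.794%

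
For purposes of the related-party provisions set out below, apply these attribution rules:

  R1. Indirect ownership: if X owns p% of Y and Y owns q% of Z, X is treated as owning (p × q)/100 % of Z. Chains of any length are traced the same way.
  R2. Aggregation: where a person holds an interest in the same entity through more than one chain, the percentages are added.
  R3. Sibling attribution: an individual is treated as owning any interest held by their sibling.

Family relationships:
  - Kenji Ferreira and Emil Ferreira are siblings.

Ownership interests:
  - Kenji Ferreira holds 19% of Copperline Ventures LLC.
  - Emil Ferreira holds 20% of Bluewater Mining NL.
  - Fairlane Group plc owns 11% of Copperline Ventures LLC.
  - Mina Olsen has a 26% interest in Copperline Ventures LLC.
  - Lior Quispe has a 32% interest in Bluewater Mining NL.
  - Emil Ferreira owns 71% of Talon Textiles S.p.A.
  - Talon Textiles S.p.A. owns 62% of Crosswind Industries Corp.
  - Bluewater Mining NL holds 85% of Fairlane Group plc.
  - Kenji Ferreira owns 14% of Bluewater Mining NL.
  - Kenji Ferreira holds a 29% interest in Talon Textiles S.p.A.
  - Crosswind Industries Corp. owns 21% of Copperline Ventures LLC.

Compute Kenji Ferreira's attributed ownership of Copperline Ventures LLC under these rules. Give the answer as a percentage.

By sibling attribution (R3), Kenji Ferreira is treated as also owning Emil Ferreira's interest in Bluewater Mining NL, giving 14% + 20% = 34%.
By sibling attribution (R3), Kenji Ferreira is treated as also owning Emil Ferreira's interest in Talon Textiles S.p.A, giving 29% + 71% = 100%.
Chain via Bluewater Mining NL → Fairlane Group plc (R1): 34% × 85% × 11% = 3.179% of Copperline Ventures LLC.
Chain via Talon Textiles S.p.A. → Crosswind Industries Corp. (R1): 100% × 62% × 21% = 13.02% of Copperline Ventures LLC.
Direct interest in Copperline Ventures LLC: 19%.
Aggregating (R2): 3.179% + 13.02% + 19% = 35.199%.

35.199%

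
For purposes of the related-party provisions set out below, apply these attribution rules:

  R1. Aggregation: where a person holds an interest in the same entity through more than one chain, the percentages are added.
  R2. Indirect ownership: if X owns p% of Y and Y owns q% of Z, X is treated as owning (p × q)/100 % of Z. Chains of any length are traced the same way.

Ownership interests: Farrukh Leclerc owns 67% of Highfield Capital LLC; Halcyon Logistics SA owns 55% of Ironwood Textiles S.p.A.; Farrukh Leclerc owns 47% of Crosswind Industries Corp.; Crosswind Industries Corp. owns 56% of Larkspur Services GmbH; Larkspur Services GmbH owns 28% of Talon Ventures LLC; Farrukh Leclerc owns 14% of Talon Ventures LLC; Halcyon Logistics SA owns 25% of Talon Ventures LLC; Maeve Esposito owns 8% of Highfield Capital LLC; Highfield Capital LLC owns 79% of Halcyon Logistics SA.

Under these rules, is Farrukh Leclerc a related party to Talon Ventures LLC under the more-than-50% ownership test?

Chain via Highfield Capital LLC → Halcyon Logistics SA (R2): 67% × 79% × 25% = 13.2325% of Talon Ventures LLC.
Chain via Crosswind Industries Corp. → Larkspur Services GmbH (R2): 47% × 56% × 28% = 7.3696% of Talon Ventures LLC.
Direct interest in Talon Ventures LLC: 14%.
Aggregating (R1): 13.2325% + 7.3696% + 14% = 34.6021%.
34.6021% does not exceed the 50% threshold, so Farrukh is not a related party to Talon Ventures LLC.

No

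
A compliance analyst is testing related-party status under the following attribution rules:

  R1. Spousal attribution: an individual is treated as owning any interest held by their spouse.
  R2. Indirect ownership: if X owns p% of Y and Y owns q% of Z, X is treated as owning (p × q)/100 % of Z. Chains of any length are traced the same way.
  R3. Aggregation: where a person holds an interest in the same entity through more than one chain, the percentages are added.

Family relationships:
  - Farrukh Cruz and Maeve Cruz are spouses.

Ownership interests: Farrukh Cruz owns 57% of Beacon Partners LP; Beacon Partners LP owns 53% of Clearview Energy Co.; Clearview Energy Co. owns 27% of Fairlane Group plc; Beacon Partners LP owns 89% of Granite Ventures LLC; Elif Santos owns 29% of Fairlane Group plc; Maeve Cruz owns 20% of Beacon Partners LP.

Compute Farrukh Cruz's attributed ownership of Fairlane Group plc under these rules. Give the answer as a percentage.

By spousal attribution (R1), Farrukh Cruz is treated as also owning Maeve Cruz's interest in Beacon Partners LP, giving 57% + 20% = 77%.
Chain via Beacon Partners LP → Clearview Energy Co. (R2): 77% × 53% × 27% = 11.0187% of Fairlane Group plc.

11.0187%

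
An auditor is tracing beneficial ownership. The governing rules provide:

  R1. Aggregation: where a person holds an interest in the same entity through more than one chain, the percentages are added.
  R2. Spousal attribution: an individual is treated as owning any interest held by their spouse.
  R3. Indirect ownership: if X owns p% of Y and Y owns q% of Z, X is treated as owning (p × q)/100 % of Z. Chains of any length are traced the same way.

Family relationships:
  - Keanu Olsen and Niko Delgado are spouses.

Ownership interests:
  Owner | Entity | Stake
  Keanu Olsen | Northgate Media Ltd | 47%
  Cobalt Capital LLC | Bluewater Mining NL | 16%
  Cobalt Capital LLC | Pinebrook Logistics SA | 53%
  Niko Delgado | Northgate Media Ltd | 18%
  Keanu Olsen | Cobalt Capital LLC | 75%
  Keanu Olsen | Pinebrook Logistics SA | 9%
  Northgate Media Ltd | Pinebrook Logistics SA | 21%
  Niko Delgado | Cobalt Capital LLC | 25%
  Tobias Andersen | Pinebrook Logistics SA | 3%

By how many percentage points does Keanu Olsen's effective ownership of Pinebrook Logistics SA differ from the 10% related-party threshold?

65.65

By spousal attribution (R2), Keanu Olsen is treated as also owning Niko Delgado's interest in Cobalt Capital LLC, giving 75% + 25% = 100%.
By spousal attribution (R2), Keanu Olsen is treated as also owning Niko Delgado's interest in Northgate Media Ltd, giving 47% + 18% = 65%.
Chain via Cobalt Capital LLC (R3): 100% × 53% = 53% of Pinebrook Logistics SA.
Chain via Northgate Media Ltd (R3): 65% × 21% = 13.65% of Pinebrook Logistics SA.
Direct interest in Pinebrook Logistics SA: 9%.
Aggregating (R1): 53% + 13.65% + 9% = 75.65%.
75.65% exceeds the 10% threshold by 65.65 percentage points.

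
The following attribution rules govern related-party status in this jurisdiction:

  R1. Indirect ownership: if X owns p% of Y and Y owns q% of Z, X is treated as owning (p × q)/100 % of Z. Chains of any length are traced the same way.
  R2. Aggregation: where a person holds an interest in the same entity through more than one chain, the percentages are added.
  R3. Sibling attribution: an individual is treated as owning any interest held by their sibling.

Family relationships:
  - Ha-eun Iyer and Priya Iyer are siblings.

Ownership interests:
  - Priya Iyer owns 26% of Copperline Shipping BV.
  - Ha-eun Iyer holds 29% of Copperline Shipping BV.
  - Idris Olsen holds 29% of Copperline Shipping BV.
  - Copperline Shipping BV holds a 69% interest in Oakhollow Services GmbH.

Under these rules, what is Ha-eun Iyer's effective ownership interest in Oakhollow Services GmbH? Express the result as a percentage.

By sibling attribution (R3), Ha-eun Iyer is treated as also owning Priya Iyer's interest in Copperline Shipping BV, giving 29% + 26% = 55%.
Chain via Copperline Shipping BV (R1): 55% × 69% = 37.95% of Oakhollow Services GmbH.

37.95%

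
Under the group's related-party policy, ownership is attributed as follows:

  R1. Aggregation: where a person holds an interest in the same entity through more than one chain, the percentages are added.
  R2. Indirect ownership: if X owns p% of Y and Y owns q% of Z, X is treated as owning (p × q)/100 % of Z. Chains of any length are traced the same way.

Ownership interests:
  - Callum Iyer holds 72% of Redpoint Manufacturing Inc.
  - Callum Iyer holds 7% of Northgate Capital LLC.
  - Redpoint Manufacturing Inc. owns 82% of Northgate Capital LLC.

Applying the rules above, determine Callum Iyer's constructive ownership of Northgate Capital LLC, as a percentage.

Chain via Redpoint Manufacturing Inc. (R2): 72% × 82% = 59.04% of Northgate Capital LLC.
Direct interest in Northgate Capital LLC: 7%.
Aggregating (R1): 59.04% + 7% = 66.04%.

66.04%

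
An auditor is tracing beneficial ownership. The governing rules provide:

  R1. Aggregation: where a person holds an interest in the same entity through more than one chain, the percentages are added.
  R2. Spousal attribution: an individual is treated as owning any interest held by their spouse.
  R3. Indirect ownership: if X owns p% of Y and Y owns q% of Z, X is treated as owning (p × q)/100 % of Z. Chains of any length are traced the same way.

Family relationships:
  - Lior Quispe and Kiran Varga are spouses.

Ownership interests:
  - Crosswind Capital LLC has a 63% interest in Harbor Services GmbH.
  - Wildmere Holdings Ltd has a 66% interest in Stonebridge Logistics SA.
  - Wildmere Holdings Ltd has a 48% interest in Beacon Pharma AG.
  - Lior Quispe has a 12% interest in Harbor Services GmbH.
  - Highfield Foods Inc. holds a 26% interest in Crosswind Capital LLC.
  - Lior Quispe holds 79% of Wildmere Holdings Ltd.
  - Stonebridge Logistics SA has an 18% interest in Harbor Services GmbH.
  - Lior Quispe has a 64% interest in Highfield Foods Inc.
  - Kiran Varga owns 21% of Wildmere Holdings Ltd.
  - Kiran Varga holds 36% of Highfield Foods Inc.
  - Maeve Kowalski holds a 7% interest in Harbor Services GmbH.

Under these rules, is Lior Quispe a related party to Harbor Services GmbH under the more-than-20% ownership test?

Yes

By spousal attribution (R2), Lior Quispe is treated as also owning Kiran Varga's interest in Wildmere Holdings Ltd, giving 79% + 21% = 100%.
By spousal attribution (R2), Lior Quispe is treated as also owning Kiran Varga's interest in Highfield Foods Inc, giving 64% + 36% = 100%.
Chain via Wildmere Holdings Ltd → Stonebridge Logistics SA (R3): 100% × 66% × 18% = 11.88% of Harbor Services GmbH.
Chain via Highfield Foods Inc. → Crosswind Capital LLC (R3): 100% × 26% × 63% = 16.38% of Harbor Services GmbH.
Direct interest in Harbor Services GmbH: 12%.
Aggregating (R1): 11.88% + 16.38% + 12% = 40.26%.
40.26% exceeds the 20% threshold, so Lior is a related party to Harbor Services GmbH.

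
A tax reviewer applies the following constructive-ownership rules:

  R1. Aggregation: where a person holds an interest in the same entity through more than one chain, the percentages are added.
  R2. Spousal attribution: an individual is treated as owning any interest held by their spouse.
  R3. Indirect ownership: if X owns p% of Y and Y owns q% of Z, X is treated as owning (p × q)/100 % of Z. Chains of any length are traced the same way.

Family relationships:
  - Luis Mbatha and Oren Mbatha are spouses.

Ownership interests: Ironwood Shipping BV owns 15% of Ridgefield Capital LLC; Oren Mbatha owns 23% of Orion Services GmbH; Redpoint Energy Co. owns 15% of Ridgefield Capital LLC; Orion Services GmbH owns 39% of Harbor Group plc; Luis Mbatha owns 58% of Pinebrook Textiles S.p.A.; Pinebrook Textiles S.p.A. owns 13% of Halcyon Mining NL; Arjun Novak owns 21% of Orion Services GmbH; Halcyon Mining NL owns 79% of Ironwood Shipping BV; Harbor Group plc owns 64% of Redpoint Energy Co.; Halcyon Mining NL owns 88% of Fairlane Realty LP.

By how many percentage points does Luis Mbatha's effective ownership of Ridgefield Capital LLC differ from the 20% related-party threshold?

By spousal attribution (R2), Luis Mbatha is treated as owning Oren Mbatha's 23% interest in Orion Services GmbH.
Chain via Pinebrook Textiles S.p.A. → Halcyon Mining NL → Ironwood Shipping BV (R3): 58% × 13% × 79% × 15% = 0.89349% of Ridgefield Capital LLC.
Chain via Orion Services GmbH → Harbor Group plc → Redpoint Energy Co. (R3): 23% × 39% × 64% × 15% = 0.86112% of Ridgefield Capital LLC.
Aggregating (R1): 0.89349% + 0.86112% = 1.75461%.
1.75461% falls short of the 20% threshold by 18.24539 percentage points.

18.24539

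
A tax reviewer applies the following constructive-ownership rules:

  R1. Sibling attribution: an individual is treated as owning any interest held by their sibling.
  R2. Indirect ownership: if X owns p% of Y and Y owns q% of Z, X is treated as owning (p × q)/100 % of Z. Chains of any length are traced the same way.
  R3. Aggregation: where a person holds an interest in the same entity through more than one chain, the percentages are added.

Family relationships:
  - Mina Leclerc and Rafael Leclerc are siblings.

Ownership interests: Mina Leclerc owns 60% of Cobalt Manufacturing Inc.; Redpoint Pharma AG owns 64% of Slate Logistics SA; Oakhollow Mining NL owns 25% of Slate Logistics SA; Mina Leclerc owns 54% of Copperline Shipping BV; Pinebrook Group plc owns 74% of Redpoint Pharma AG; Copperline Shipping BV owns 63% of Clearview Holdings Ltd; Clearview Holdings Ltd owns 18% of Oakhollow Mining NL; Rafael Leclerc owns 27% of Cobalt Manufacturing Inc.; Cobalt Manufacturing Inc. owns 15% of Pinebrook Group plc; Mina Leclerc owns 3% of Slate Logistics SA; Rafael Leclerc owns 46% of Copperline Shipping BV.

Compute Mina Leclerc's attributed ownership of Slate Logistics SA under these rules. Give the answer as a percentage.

By sibling attribution (R1), Mina Leclerc is treated as also owning Rafael Leclerc's interest in Cobalt Manufacturing Inc, giving 60% + 27% = 87%.
By sibling attribution (R1), Mina Leclerc is treated as also owning Rafael Leclerc's interest in Copperline Shipping BV, giving 54% + 46% = 100%.
Chain via Cobalt Manufacturing Inc. → Pinebrook Group plc → Redpoint Pharma AG (R2): 87% × 15% × 74% × 64% = 6.18048% of Slate Logistics SA.
Chain via Copperline Shipping BV → Clearview Holdings Ltd → Oakhollow Mining NL (R2): 100% × 63% × 18% × 25% = 2.835% of Slate Logistics SA.
Direct interest in Slate Logistics SA: 3%.
Aggregating (R3): 6.18048% + 2.835% + 3% = 12.01548%.

12.01548%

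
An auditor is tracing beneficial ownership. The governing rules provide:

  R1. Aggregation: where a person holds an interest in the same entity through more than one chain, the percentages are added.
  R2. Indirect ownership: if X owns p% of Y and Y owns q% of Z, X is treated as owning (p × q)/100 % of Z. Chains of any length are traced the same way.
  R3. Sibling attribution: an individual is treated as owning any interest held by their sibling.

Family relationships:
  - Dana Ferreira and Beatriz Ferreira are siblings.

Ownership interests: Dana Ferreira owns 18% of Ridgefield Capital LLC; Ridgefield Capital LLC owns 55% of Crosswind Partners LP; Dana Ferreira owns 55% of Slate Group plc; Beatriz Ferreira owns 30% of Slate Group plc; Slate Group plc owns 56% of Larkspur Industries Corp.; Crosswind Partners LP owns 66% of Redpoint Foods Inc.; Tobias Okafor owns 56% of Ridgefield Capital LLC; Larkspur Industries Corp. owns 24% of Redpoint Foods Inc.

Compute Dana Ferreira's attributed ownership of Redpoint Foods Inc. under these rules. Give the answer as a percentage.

17.958%

By sibling attribution (R3), Dana Ferreira is treated as also owning Beatriz Ferreira's interest in Slate Group plc, giving 55% + 30% = 85%.
Chain via Ridgefield Capital LLC → Crosswind Partners LP (R2): 18% × 55% × 66% = 6.534% of Redpoint Foods Inc.
Chain via Slate Group plc → Larkspur Industries Corp. (R2): 85% × 56% × 24% = 11.424% of Redpoint Foods Inc.
Aggregating (R1): 6.534% + 11.424% = 17.958%.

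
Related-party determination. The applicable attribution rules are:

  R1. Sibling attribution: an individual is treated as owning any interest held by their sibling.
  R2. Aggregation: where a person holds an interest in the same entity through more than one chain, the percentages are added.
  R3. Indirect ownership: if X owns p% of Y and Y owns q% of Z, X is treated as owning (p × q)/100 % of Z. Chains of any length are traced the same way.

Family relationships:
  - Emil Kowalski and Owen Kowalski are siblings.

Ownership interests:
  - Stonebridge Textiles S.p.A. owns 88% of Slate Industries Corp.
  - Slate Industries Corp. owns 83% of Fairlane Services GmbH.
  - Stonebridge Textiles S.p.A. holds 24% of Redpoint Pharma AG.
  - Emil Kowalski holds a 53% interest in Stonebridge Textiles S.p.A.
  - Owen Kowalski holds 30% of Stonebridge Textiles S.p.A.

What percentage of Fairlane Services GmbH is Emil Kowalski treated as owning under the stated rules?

By sibling attribution (R1), Emil Kowalski is treated as also owning Owen Kowalski's interest in Stonebridge Textiles S.p.A, giving 53% + 30% = 83%.
Chain via Stonebridge Textiles S.p.A. → Slate Industries Corp. (R3): 83% × 88% × 83% = 60.6232% of Fairlane Services GmbH.

60.6232%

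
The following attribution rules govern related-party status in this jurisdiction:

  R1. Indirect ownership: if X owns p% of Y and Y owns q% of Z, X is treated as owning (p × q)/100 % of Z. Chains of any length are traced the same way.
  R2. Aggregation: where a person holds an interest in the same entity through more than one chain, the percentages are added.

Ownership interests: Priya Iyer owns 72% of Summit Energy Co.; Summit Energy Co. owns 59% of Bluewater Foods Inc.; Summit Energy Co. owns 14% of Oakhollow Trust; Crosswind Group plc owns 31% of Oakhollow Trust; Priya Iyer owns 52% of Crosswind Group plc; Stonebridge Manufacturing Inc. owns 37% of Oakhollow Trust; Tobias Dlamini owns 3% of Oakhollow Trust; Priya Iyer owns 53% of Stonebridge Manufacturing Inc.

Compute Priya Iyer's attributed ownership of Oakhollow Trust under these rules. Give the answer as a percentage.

45.81%

Chain via Summit Energy Co. (R1): 72% × 14% = 10.08% of Oakhollow Trust.
Chain via Crosswind Group plc (R1): 52% × 31% = 16.12% of Oakhollow Trust.
Chain via Stonebridge Manufacturing Inc. (R1): 53% × 37% = 19.61% of Oakhollow Trust.
Aggregating (R2): 10.08% + 16.12% + 19.61% = 45.81%.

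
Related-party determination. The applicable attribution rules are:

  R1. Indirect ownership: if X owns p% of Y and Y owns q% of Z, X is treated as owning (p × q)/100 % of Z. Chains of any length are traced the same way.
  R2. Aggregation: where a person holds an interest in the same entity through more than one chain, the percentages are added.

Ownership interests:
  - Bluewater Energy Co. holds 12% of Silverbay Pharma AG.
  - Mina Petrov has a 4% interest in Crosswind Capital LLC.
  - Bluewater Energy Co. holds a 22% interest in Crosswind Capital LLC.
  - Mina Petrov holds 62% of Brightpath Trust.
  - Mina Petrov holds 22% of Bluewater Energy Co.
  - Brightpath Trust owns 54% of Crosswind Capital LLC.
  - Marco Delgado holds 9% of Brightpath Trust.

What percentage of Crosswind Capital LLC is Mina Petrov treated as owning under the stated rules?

42.32%

Chain via Brightpath Trust (R1): 62% × 54% = 33.48% of Crosswind Capital LLC.
Chain via Bluewater Energy Co. (R1): 22% × 22% = 4.84% of Crosswind Capital LLC.
Direct interest in Crosswind Capital LLC: 4%.
Aggregating (R2): 33.48% + 4.84% + 4% = 42.32%.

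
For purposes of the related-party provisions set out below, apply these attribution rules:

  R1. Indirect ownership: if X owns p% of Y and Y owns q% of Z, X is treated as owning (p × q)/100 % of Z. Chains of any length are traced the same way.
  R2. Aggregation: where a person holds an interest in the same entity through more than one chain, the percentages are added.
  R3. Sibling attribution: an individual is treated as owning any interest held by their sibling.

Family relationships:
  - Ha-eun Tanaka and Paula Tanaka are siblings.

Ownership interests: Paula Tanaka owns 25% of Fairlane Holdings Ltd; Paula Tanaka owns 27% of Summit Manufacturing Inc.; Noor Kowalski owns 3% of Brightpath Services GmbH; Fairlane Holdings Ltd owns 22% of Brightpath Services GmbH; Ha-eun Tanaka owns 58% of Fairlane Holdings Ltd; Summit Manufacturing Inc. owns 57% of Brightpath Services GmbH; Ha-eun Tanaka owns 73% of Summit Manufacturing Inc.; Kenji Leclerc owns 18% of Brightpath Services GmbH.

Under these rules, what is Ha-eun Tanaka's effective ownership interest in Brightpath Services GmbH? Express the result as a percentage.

By sibling attribution (R3), Ha-eun Tanaka is treated as also owning Paula Tanaka's interest in Summit Manufacturing Inc, giving 73% + 27% = 100%.
By sibling attribution (R3), Ha-eun Tanaka is treated as also owning Paula Tanaka's interest in Fairlane Holdings Ltd, giving 58% + 25% = 83%.
Chain via Summit Manufacturing Inc. (R1): 100% × 57% = 57% of Brightpath Services GmbH.
Chain via Fairlane Holdings Ltd (R1): 83% × 22% = 18.26% of Brightpath Services GmbH.
Aggregating (R2): 57% + 18.26% = 75.26%.

75.26%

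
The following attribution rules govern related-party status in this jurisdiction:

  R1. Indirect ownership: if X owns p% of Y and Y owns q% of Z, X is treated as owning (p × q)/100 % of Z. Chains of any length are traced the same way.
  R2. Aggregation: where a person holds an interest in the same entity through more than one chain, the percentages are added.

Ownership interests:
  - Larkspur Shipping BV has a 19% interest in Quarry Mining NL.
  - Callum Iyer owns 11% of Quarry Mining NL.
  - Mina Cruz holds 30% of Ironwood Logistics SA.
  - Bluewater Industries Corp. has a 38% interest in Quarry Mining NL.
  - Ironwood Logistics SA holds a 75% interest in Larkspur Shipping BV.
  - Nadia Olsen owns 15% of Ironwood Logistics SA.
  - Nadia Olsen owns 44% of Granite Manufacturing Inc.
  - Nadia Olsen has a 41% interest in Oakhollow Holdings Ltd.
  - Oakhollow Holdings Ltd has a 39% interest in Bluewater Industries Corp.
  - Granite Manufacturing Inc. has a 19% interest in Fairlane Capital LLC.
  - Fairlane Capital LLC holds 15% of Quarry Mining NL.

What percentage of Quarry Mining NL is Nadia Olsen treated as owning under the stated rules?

9.4677%

Chain via Oakhollow Holdings Ltd → Bluewater Industries Corp. (R1): 41% × 39% × 38% = 6.0762% of Quarry Mining NL.
Chain via Ironwood Logistics SA → Larkspur Shipping BV (R1): 15% × 75% × 19% = 2.1375% of Quarry Mining NL.
Chain via Granite Manufacturing Inc. → Fairlane Capital LLC (R1): 44% × 19% × 15% = 1.254% of Quarry Mining NL.
Aggregating (R2): 6.0762% + 2.1375% + 1.254% = 9.4677%.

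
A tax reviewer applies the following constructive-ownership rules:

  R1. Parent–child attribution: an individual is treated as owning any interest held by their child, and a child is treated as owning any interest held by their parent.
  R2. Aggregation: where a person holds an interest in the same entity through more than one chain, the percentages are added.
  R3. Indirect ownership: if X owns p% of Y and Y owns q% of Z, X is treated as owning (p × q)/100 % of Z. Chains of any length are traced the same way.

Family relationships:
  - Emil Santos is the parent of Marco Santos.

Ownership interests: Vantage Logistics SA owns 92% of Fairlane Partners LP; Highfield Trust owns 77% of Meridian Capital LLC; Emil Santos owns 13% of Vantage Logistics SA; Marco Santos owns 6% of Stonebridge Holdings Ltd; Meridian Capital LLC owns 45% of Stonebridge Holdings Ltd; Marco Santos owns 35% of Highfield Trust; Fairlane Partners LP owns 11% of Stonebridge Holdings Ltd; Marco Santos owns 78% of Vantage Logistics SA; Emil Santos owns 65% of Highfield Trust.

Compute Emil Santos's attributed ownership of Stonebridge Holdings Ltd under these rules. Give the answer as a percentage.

49.8592%

By parent–child attribution (R1), Emil Santos is treated as also owning Marco Santos's interest in Highfield Trust, giving 65% + 35% = 100%.
By parent–child attribution (R1), Emil Santos is treated as also owning Marco Santos's interest in Vantage Logistics SA, giving 13% + 78% = 91%.
By parent–child attribution (R1), Emil Santos is treated as owning Marco Santos's 6% interest in Stonebridge Holdings Ltd.
Chain via Highfield Trust → Meridian Capital LLC (R3): 100% × 77% × 45% = 34.65% of Stonebridge Holdings Ltd.
Chain via Vantage Logistics SA → Fairlane Partners LP (R3): 91% × 92% × 11% = 9.2092% of Stonebridge Holdings Ltd.
Direct interest in Stonebridge Holdings Ltd: 6%.
Aggregating (R2): 34.65% + 9.2092% + 6% = 49.8592%.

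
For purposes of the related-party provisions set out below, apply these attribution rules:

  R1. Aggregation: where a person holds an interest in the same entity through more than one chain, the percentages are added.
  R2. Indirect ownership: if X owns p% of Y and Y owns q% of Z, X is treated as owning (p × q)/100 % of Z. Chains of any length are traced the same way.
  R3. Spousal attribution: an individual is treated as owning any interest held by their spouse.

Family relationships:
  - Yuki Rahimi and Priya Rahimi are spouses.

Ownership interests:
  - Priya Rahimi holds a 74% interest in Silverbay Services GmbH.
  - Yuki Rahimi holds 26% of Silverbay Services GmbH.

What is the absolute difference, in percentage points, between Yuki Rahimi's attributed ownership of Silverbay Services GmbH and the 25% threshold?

By spousal attribution (R3), Yuki Rahimi is treated as also owning Priya Rahimi's interest in Silverbay Services GmbH, giving 26% + 74% = 100%.
Direct interest in Silverbay Services GmbH: 100%.
100% exceeds the 25% threshold by 75 percentage points.

75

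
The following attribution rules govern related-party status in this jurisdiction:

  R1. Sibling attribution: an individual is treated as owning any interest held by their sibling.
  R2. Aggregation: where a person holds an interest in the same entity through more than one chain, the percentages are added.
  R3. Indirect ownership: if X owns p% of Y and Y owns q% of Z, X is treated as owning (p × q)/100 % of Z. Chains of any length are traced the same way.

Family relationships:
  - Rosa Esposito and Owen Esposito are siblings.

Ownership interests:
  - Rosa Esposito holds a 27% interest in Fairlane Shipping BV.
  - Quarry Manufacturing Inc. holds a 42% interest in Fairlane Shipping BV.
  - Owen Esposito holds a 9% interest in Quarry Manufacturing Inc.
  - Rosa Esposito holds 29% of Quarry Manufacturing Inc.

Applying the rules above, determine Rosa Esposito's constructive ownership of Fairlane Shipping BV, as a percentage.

By sibling attribution (R1), Rosa Esposito is treated as also owning Owen Esposito's interest in Quarry Manufacturing Inc, giving 29% + 9% = 38%.
Chain via Quarry Manufacturing Inc. (R3): 38% × 42% = 15.96% of Fairlane Shipping BV.
Direct interest in Fairlane Shipping BV: 27%.
Aggregating (R2): 15.96% + 27% = 42.96%.

42.96%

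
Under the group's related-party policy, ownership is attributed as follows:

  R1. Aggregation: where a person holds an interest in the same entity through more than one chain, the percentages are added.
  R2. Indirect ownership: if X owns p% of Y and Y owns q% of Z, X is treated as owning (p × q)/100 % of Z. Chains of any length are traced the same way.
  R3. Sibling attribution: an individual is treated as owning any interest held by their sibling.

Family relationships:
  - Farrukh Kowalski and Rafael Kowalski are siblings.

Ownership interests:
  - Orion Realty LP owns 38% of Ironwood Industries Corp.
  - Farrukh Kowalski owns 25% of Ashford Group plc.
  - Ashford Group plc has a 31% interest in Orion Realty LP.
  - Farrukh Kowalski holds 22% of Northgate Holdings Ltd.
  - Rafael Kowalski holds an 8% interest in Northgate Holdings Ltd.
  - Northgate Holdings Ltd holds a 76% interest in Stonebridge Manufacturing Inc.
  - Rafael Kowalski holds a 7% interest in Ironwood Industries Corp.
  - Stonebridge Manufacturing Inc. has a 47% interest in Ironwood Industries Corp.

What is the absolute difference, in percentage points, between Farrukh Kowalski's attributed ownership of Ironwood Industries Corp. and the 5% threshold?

By sibling attribution (R3), Farrukh Kowalski is treated as also owning Rafael Kowalski's interest in Northgate Holdings Ltd, giving 22% + 8% = 30%.
By sibling attribution (R3), Farrukh Kowalski is treated as owning Rafael Kowalski's 7% interest in Ironwood Industries Corp.
Chain via Northgate Holdings Ltd → Stonebridge Manufacturing Inc. (R2): 30% × 76% × 47% = 10.716% of Ironwood Industries Corp.
Chain via Ashford Group plc → Orion Realty LP (R2): 25% × 31% × 38% = 2.945% of Ironwood Industries Corp.
Direct interest in Ironwood Industries Corp: 7%.
Aggregating (R1): 10.716% + 2.945% + 7% = 20.661%.
20.661% exceeds the 5% threshold by 15.661 percentage points.

15.661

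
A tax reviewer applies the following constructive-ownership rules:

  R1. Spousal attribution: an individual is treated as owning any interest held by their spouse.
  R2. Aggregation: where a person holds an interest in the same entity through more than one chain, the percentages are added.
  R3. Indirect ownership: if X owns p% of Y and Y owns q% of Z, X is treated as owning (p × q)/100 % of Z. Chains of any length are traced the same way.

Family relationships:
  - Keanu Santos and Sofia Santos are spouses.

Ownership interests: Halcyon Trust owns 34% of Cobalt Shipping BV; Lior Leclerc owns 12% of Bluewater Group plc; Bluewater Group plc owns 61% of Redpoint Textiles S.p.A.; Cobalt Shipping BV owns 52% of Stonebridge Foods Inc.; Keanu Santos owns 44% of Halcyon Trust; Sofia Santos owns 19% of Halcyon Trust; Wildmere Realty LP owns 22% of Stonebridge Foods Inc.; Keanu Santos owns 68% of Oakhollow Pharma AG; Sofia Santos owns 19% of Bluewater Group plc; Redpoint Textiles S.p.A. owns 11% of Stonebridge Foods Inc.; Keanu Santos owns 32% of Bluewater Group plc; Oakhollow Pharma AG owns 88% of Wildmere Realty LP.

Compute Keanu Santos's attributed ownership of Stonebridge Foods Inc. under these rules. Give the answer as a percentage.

27.7253%

By spousal attribution (R1), Keanu Santos is treated as also owning Sofia Santos's interest in Halcyon Trust, giving 44% + 19% = 63%.
By spousal attribution (R1), Keanu Santos is treated as also owning Sofia Santos's interest in Bluewater Group plc, giving 32% + 19% = 51%.
Chain via Halcyon Trust → Cobalt Shipping BV (R3): 63% × 34% × 52% = 11.1384% of Stonebridge Foods Inc.
Chain via Bluewater Group plc → Redpoint Textiles S.p.A. (R3): 51% × 61% × 11% = 3.4221% of Stonebridge Foods Inc.
Chain via Oakhollow Pharma AG → Wildmere Realty LP (R3): 68% × 88% × 22% = 13.1648% of Stonebridge Foods Inc.
Aggregating (R2): 11.1384% + 3.4221% + 13.1648% = 27.7253%.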